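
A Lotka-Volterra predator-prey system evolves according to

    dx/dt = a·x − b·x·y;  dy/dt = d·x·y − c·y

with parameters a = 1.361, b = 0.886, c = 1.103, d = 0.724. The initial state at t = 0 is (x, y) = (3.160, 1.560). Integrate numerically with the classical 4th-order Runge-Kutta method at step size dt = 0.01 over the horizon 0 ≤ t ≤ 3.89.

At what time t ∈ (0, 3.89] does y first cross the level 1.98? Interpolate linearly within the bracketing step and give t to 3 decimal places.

t = 0.207

t=0.000: state=(3.160, 1.560)
step 1 (dt=0.01): k1=(-0.067, 1.848), k2=(-0.093, 1.859), k3=(-0.093, 1.859), k4=(-0.119, 1.869); state += dt/6·(k1+2k2+2k3+k4)
t=0.010: state=(3.159, 1.579)
t=0.020: state=(3.158, 1.597)
t=0.030: state=(3.156, 1.616)
continuing one RK4 step at a time; state shown every 20 steps (Δt=0.2):
t=0.200: state=(3.039, 1.965)
next step: t=0.210: state=(3.027, 1.987) — y has crossed 1.98
linear interpolation between t=0.200 (1.96502) and t=0.210 (1.98661) → t≈0.207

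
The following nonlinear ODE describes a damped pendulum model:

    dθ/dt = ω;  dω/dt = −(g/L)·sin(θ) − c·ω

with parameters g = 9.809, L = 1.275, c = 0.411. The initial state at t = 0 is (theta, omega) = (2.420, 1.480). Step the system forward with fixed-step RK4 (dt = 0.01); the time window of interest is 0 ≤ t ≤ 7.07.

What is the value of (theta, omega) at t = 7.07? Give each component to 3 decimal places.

t=0.000: state=(2.420, 1.480)
step 1 (dt=0.01): k1=(1.480, -5.690), k2=(1.452, -5.636), k3=(1.452, -5.637), k4=(1.424, -5.583); state += dt/6·(k1+2k2+2k3+k4)
t=0.010: state=(2.435, 1.424)
t=0.020: state=(2.448, 1.368)
t=0.030: state=(2.462, 1.314)
continuing one RK4 step at a time; state shown every 25 steps (Δt=0.25):
t=0.250: state=(2.636, 0.324)
t=0.500: state=(2.602, -0.591)
t=0.750: state=(2.329, -1.645)
t=1.000: state=(1.747, -3.073)
t=1.250: state=(0.791, -4.463)
t=1.500: state=(-0.358, -4.378)
t=1.750: state=(-1.253, -2.622)
t=2.000: state=(-1.647, -0.555)
t=2.250: state=(-1.548, 1.322)
t=2.500: state=(-1.006, 2.935)
t=2.750: state=(-0.156, 3.632)
t=3.000: state=(0.675, 2.778)
t=3.250: state=(1.159, 1.026)
t=3.500: state=(1.185, -0.784)
t=3.750: state=(0.794, -2.252)
t=4.000: state=(0.132, -2.845)
t=4.250: state=(-0.521, -2.186)
t=4.500: state=(-0.895, -0.745)
t=4.750: state=(-0.887, 0.785)
t=5.000: state=(-0.535, 1.923)
t=5.250: state=(0.003, 2.213)
t=5.500: state=(0.488, 1.524)
t=5.750: state=(0.720, 0.298)
t=6.000: state=(0.638, -0.913)
t=6.250: state=(0.302, -1.669)
t=6.500: state=(-0.131, -1.654)
t=6.750: state=(-0.465, -0.927)
t=7.000: state=(-0.569, 0.102)
t=7.070: state=(-0.552, 0.382)

(theta, omega) = (-0.552, 0.382)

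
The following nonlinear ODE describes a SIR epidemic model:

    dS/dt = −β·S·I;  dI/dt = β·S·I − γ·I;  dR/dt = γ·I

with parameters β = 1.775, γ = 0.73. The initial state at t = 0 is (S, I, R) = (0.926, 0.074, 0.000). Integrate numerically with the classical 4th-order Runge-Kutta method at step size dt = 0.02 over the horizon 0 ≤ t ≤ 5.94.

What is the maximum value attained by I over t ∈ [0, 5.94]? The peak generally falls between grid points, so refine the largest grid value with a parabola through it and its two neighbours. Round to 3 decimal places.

max I = 0.255

t=0.000: state=(0.926, 0.074, 0.000)
step 1 (dt=0.02): k1=(-0.122, 0.068, 0.054), k2=(-0.123, 0.068, 0.055), k3=(-0.123, 0.068, 0.055), k4=(-0.124, 0.069, 0.055); state += dt/6·(k1+2k2+2k3+k4)
t=0.020: state=(0.924, 0.075, 0.001)
t=0.040: state=(0.921, 0.077, 0.002)
t=0.060: state=(0.919, 0.078, 0.003)
continuing one RK4 step at a time; state shown every 10 steps (Δt=0.2):
t=0.200: state=(0.900, 0.088, 0.012)
t=0.400: state=(0.869, 0.105, 0.026)
t=0.600: state=(0.835, 0.122, 0.042)
t=0.800: state=(0.797, 0.141, 0.062)
t=1.000: state=(0.755, 0.161, 0.084)
t=1.200: state=(0.711, 0.180, 0.109)
t=1.400: state=(0.665, 0.199, 0.136)
t=1.600: state=(0.617, 0.216, 0.167)
t=1.800: state=(0.570, 0.230, 0.199)
t=2.000: state=(0.524, 0.242, 0.234)
t=2.200: state=(0.481, 0.250, 0.270)
t=2.400: state=(0.439, 0.254, 0.307)
t=2.600: state=(0.401, 0.255, 0.344)
t=2.800: state=(0.367, 0.252, 0.381)
t=3.000: state=(0.336, 0.247, 0.417)
t=3.200: state=(0.308, 0.239, 0.453)
t=3.400: state=(0.283, 0.230, 0.487)
t=3.600: state=(0.262, 0.219, 0.520)
t=3.800: state=(0.243, 0.207, 0.551)
t=4.000: state=(0.226, 0.194, 0.580)
t=4.200: state=(0.211, 0.181, 0.607)
t=4.400: state=(0.199, 0.168, 0.633)
t=4.600: state=(0.188, 0.156, 0.657)
t=4.800: state=(0.178, 0.144, 0.678)
t=5.000: state=(0.169, 0.132, 0.699)
t=5.200: state=(0.162, 0.121, 0.717)
t=5.400: state=(0.155, 0.111, 0.734)
t=5.600: state=(0.150, 0.101, 0.749)
t=5.800: state=(0.145, 0.092, 0.763)
t=5.940: state=(0.142, 0.086, 0.773)
largest grid value and its neighbours: I(2.520)=0.25490, I(2.540)=0.25493, I(2.560)=0.25493
parabola through these three points peaks at t≈2.547 with I≈0.25494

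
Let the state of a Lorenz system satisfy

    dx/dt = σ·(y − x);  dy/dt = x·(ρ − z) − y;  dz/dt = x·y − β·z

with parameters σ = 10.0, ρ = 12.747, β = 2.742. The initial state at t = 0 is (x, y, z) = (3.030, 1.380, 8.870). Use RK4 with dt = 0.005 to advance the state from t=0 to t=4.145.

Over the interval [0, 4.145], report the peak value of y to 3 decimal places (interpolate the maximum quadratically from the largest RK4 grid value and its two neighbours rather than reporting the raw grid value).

max y = 9.407

t=0.000: state=(3.030, 1.380, 8.870)
step 1 (dt=0.005): k1=(-16.500, 10.367, -20.140), k2=(-15.828, 10.332, -19.982), k3=(-15.846, 10.337, -19.981), k4=(-15.191, 10.303, -19.823); state += dt/6·(k1+2k2+2k3+k4)
t=0.005: state=(2.951, 1.432, 8.770)
t=0.010: state=(2.878, 1.483, 8.672)
t=0.015: state=(2.811, 1.534, 8.575)
continuing one RK4 step at a time; state shown every 40 steps (Δt=0.2):
t=0.200: state=(2.831, 3.669, 6.124)
t=0.400: state=(5.782, 7.795, 7.467)
t=0.600: state=(8.508, 8.217, 14.870)
t=0.800: state=(5.102, 3.193, 14.295)
t=1.000: state=(3.161, 3.054, 9.902)
t=1.200: state=(4.133, 5.140, 7.935)
t=1.400: state=(6.729, 7.996, 10.450)
t=1.600: state=(7.208, 6.230, 14.591)
t=1.800: state=(4.707, 3.752, 12.616)
t=2.000: state=(4.083, 4.355, 9.789)
t=2.200: state=(5.437, 6.394, 9.617)
t=2.400: state=(6.942, 7.164, 12.553)
t=2.600: state=(5.977, 5.075, 13.464)
t=2.800: state=(4.657, 4.399, 11.364)
t=3.000: state=(4.973, 5.479, 10.116)
t=3.200: state=(6.191, 6.717, 11.281)
t=3.400: state=(6.385, 6.017, 12.983)
t=3.600: state=(5.333, 4.867, 12.266)
t=3.800: state=(4.990, 5.123, 10.891)
t=4.000: state=(5.662, 6.102, 10.922)
t=4.145: state=(6.178, 6.382, 11.847)
largest grid value and its neighbours: y(0.510)=9.40386, y(0.515)=9.40721, y(0.520)=9.40241
parabola through these three points peaks at t≈0.515 with y≈9.40725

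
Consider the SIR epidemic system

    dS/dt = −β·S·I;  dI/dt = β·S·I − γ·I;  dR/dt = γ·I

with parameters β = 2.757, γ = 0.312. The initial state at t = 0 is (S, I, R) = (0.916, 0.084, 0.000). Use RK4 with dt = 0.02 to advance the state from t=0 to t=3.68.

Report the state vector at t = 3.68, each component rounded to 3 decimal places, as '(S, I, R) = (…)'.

t=0.000: state=(0.916, 0.084, 0.000)
step 1 (dt=0.02): k1=(-0.212, 0.186, 0.026), k2=(-0.216, 0.190, 0.027), k3=(-0.216, 0.190, 0.027), k4=(-0.221, 0.193, 0.027); state += dt/6·(k1+2k2+2k3+k4)
t=0.020: state=(0.912, 0.088, 0.001)
t=0.040: state=(0.907, 0.092, 0.001)
t=0.060: state=(0.902, 0.096, 0.002)
continuing one RK4 step at a time; state shown every 10 steps (Δt=0.2):
t=0.200: state=(0.864, 0.129, 0.007)
t=0.400: state=(0.792, 0.192, 0.016)
t=0.600: state=(0.697, 0.272, 0.031)
t=0.800: state=(0.586, 0.364, 0.051)
t=1.000: state=(0.467, 0.457, 0.076)
t=1.200: state=(0.355, 0.538, 0.107)
t=1.400: state=(0.259, 0.598, 0.143)
t=1.600: state=(0.184, 0.634, 0.182)
t=1.800: state=(0.129, 0.649, 0.222)
t=2.000: state=(0.090, 0.648, 0.262)
t=2.200: state=(0.063, 0.634, 0.302)
t=2.400: state=(0.045, 0.614, 0.341)
t=2.600: state=(0.032, 0.589, 0.379)
t=2.800: state=(0.023, 0.562, 0.415)
t=3.000: state=(0.017, 0.534, 0.449)
t=3.200: state=(0.013, 0.506, 0.481)
t=3.400: state=(0.010, 0.478, 0.512)
t=3.600: state=(0.008, 0.451, 0.541)
t=3.680: state=(0.007, 0.441, 0.552)

(S, I, R) = (0.007, 0.441, 0.552)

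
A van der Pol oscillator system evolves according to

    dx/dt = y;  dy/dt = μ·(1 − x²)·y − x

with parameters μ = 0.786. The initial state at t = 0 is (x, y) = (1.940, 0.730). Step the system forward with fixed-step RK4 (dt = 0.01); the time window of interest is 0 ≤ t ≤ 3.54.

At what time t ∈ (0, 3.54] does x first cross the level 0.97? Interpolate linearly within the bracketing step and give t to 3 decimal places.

t=0.000: state=(1.940, 0.730)
step 1 (dt=0.01): k1=(0.730, -3.526), k2=(0.712, -3.499), k3=(0.713, -3.499), k4=(0.695, -3.472); state += dt/6·(k1+2k2+2k3+k4)
t=0.010: state=(1.947, 0.695)
t=0.020: state=(1.954, 0.661)
t=0.030: state=(1.960, 0.627)
continuing one RK4 step at a time; state shown every 20 steps (Δt=0.2):
t=0.200: state=(2.023, 0.140)
t=0.400: state=(2.011, -0.234)
t=0.600: state=(1.939, -0.466)
t=0.800: state=(1.829, -0.623)
t=1.000: state=(1.692, -0.749)
t=1.200: state=(1.530, -0.869)
t=1.400: state=(1.343, -1.000)
t=1.600: state=(1.128, -1.158)
t=1.720: state=(0.983, -1.271)
next step: t=1.730: state=(0.970, -1.282) — x has crossed 0.97
linear interpolation between t=1.720 (0.98259) and t=1.730 (0.96982) → t≈1.730

t = 1.730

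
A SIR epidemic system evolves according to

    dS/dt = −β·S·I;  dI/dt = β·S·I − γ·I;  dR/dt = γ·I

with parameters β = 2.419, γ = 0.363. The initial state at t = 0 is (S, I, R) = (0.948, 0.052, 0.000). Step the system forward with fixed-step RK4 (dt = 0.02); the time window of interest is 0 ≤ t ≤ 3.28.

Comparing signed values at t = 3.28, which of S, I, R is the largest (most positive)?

t=0.000: state=(0.948, 0.052, 0.000)
step 1 (dt=0.02): k1=(-0.119, 0.100, 0.019), k2=(-0.121, 0.102, 0.019), k3=(-0.121, 0.102, 0.019), k4=(-0.124, 0.104, 0.020); state += dt/6·(k1+2k2+2k3+k4)
t=0.020: state=(0.946, 0.054, 0.000)
t=0.040: state=(0.943, 0.056, 0.001)
t=0.060: state=(0.940, 0.058, 0.001)
continuing one RK4 step at a time; state shown every 10 steps (Δt=0.2):
t=0.200: state=(0.919, 0.076, 0.005)
t=0.400: state=(0.879, 0.109, 0.011)
t=0.600: state=(0.826, 0.154, 0.021)
t=0.800: state=(0.757, 0.210, 0.034)
t=1.000: state=(0.673, 0.276, 0.051)
t=1.200: state=(0.579, 0.347, 0.074)
t=1.400: state=(0.481, 0.417, 0.102)
t=1.600: state=(0.387, 0.478, 0.134)
t=1.800: state=(0.304, 0.526, 0.171)
t=2.000: state=(0.234, 0.556, 0.210)
t=2.200: state=(0.178, 0.571, 0.251)
t=2.400: state=(0.135, 0.572, 0.293)
t=2.600: state=(0.102, 0.564, 0.334)
t=2.800: state=(0.078, 0.547, 0.374)
t=3.000: state=(0.060, 0.526, 0.413)
t=3.200: state=(0.047, 0.502, 0.451)
t=3.280: state=(0.043, 0.492, 0.465)
compare at T: S=0.043, I=0.492, R=0.465

largest component: I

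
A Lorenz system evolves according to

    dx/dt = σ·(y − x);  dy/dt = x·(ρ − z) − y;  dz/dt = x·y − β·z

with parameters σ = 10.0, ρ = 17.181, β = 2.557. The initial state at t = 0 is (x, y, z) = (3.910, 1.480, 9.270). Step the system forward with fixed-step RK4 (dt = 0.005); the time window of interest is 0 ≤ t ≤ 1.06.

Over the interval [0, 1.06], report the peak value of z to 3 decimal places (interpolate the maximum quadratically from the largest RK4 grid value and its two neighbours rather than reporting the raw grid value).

t=0.000: state=(3.910, 1.480, 9.270)
step 1 (dt=0.005): k1=(-24.300, 29.452, -17.917), k2=(-22.956, 29.070, -17.609), k3=(-22.999, 29.095, -17.609), k4=(-21.695, 28.731, -17.310); state += dt/6·(k1+2k2+2k3+k4)
t=0.005: state=(3.795, 1.625, 9.182)
t=0.010: state=(3.693, 1.767, 9.097)
t=0.015: state=(3.602, 1.906, 9.015)
continuing one RK4 step at a time; state shown every 10 steps (Δt=0.05):
t=0.050: state=(3.246, 2.822, 8.511)
t=0.100: state=(3.350, 4.102, 8.020)
t=0.150: state=(3.944, 5.536, 7.879)
t=0.200: state=(4.923, 7.234, 8.261)
t=0.250: state=(6.238, 9.156, 9.424)
t=0.300: state=(7.790, 10.997, 11.640)
t=0.350: state=(9.324, 12.094, 14.949)
t=0.400: state=(10.377, 11.637, 18.750)
t=0.450: state=(10.450, 9.426, 21.744)
t=0.500: state=(9.403, 6.388, 22.847)
t=0.550: state=(7.637, 3.810, 22.124)
t=0.600: state=(5.769, 2.268, 20.399)
t=0.650: state=(4.229, 1.611, 18.390)
t=0.700: state=(3.160, 1.486, 16.443)
t=0.750: state=(2.527, 1.635, 14.672)
t=0.800: state=(2.235, 1.934, 13.107)
t=0.850: state=(2.202, 2.351, 11.755)
t=0.900: state=(2.373, 2.904, 10.624)
t=0.950: state=(2.731, 3.633, 9.739)
t=1.000: state=(3.282, 4.591, 9.149)
t=1.050: state=(4.050, 5.822, 8.946)
t=1.060: state=(4.232, 6.103, 8.964)
largest grid value and its neighbours: z(0.495)=22.82943, z(0.500)=22.84726, z(0.505)=22.84614
parabola through these three points peaks at t≈0.502 with z≈22.84910

max z = 22.849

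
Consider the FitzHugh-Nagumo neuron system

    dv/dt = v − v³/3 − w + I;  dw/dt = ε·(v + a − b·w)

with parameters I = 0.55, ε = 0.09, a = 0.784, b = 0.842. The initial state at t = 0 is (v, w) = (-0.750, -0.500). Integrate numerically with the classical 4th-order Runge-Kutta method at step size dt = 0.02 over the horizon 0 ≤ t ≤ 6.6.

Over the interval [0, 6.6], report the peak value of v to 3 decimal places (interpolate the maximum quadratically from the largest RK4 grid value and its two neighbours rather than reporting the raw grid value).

t=0.000: state=(-0.750, -0.500)
step 1 (dt=0.02): k1=(0.441, 0.041), k2=(0.442, 0.041), k3=(0.442, 0.041), k4=(0.444, 0.042); state += dt/6·(k1+2k2+2k3+k4)
t=0.020: state=(-0.741, -0.499)
t=0.040: state=(-0.732, -0.498)
t=0.060: state=(-0.723, -0.497)
continuing one RK4 step at a time; state shown every 25 steps (Δt=0.5):
t=0.500: state=(-0.503, -0.475)
t=1.000: state=(-0.163, -0.438)
t=1.500: state=(0.356, -0.383)
t=2.000: state=(1.082, -0.303)
t=2.500: state=(1.694, -0.194)
t=3.000: state=(1.921, -0.071)
t=3.500: state=(1.949, 0.052)
t=4.000: state=(1.924, 0.170)
t=4.500: state=(1.885, 0.282)
t=5.000: state=(1.844, 0.389)
t=5.500: state=(1.801, 0.489)
t=6.000: state=(1.758, 0.584)
t=6.500: state=(1.714, 0.674)
t=6.600: state=(1.705, 0.691)
largest grid value and its neighbours: v(3.380)=1.95024, v(3.400)=1.95030, v(3.420)=1.95025
parabola through these three points peaks at t≈3.401 with v≈1.95030

max v = 1.950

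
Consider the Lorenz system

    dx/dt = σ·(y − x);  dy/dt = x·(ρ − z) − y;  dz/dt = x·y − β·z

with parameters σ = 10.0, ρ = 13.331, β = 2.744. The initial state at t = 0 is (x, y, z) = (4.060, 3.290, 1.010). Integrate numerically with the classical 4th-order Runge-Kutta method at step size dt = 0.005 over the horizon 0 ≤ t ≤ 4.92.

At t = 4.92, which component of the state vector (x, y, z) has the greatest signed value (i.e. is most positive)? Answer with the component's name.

largest component: z

t=0.000: state=(4.060, 3.290, 1.010)
step 1 (dt=0.005): k1=(-7.700, 46.733, 10.586), k2=(-6.339, 46.272, 10.922), k3=(-6.385, 46.312, 10.927), k4=(-5.065, 45.888, 11.264); state += dt/6·(k1+2k2+2k3+k4)
t=0.005: state=(4.028, 3.521, 1.065)
t=0.010: state=(4.009, 3.749, 1.123)
t=0.015: state=(4.002, 3.974, 1.184)
continuing one RK4 step at a time; state shown every 40 steps (Δt=0.2):
t=0.200: state=(8.471, 12.031, 8.394)
t=0.400: state=(8.590, 4.406, 19.884)
t=0.600: state=(1.901, 0.382, 12.599)
t=0.800: state=(0.898, 0.990, 7.385)
t=1.000: state=(1.726, 2.509, 4.603)
t=1.200: state=(4.596, 6.852, 4.952)
t=1.400: state=(9.482, 10.669, 14.319)
t=1.600: state=(5.890, 2.798, 16.724)
t=1.800: state=(2.360, 1.856, 10.705)
t=2.000: state=(2.767, 3.558, 7.158)
t=2.200: state=(5.545, 7.502, 7.753)
t=2.400: state=(8.603, 8.681, 14.936)
t=2.600: state=(5.497, 3.486, 15.128)
t=2.800: state=(3.336, 3.167, 10.597)
t=3.000: state=(4.287, 5.326, 8.507)
t=3.200: state=(6.956, 8.225, 11.195)
t=3.400: state=(7.260, 6.157, 15.274)
t=3.600: state=(4.692, 3.790, 12.954)
t=3.800: state=(4.243, 4.623, 10.130)
t=4.000: state=(5.810, 6.839, 10.352)
t=4.200: state=(7.170, 7.159, 13.615)
t=4.400: state=(5.816, 4.866, 13.863)
t=4.600: state=(4.667, 4.570, 11.508)
t=4.800: state=(5.312, 5.959, 10.617)
t=4.920: state=(6.150, 6.820, 11.437)
compare at T: x=6.150, y=6.820, z=11.437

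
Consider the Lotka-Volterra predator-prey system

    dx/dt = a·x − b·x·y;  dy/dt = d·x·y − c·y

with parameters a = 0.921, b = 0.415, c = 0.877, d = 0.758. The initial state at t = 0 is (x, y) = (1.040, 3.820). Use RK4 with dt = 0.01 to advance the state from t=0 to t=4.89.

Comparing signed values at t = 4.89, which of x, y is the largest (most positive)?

largest component: x

t=0.000: state=(1.040, 3.820)
step 1 (dt=0.01): k1=(-0.691, -0.339), k2=(-0.688, -0.349), k3=(-0.688, -0.349), k4=(-0.685, -0.358); state += dt/6·(k1+2k2+2k3+k4)
t=0.010: state=(1.033, 3.817)
t=0.020: state=(1.026, 3.813)
t=0.030: state=(1.020, 3.809)
continuing one RK4 step at a time; state shown every 20 steps (Δt=0.2):
t=0.200: state=(0.914, 3.716)
t=0.400: state=(0.813, 3.553)
t=0.600: state=(0.733, 3.351)
t=0.800: state=(0.674, 3.128)
t=1.000: state=(0.631, 2.897)
t=1.200: state=(0.602, 2.669)
t=1.400: state=(0.585, 2.450)
t=1.600: state=(0.579, 2.245)
t=1.800: state=(0.583, 2.057)
t=2.000: state=(0.595, 1.887)
t=2.200: state=(0.615, 1.735)
t=2.400: state=(0.644, 1.602)
t=2.600: state=(0.681, 1.486)
t=2.800: state=(0.727, 1.387)
t=3.000: state=(0.782, 1.305)
t=3.200: state=(0.846, 1.239)
t=3.400: state=(0.920, 1.188)
t=3.600: state=(1.003, 1.153)
t=3.800: state=(1.097, 1.135)
t=4.000: state=(1.201, 1.133)
t=4.200: state=(1.313, 1.150)
t=4.400: state=(1.433, 1.189)
t=4.600: state=(1.557, 1.251)
t=4.800: state=(1.682, 1.342)
t=4.890: state=(1.736, 1.393)
compare at T: x=1.736, y=1.393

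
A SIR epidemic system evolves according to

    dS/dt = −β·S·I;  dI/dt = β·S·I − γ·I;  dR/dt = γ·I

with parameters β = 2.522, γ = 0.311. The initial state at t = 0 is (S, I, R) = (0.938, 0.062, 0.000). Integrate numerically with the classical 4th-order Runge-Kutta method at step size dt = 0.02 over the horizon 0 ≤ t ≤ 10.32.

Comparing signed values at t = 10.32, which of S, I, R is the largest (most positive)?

largest component: R

t=0.000: state=(0.938, 0.062, 0.000)
step 1 (dt=0.02): k1=(-0.147, 0.127, 0.019), k2=(-0.149, 0.130, 0.020), k3=(-0.150, 0.130, 0.020), k4=(-0.152, 0.132, 0.020); state += dt/6·(k1+2k2+2k3+k4)
t=0.020: state=(0.935, 0.065, 0.000)
t=0.040: state=(0.932, 0.067, 0.001)
t=0.060: state=(0.929, 0.070, 0.001)
continuing one RK4 step at a time; state shown every 25 steps (Δt=0.5):
t=0.500: state=(0.821, 0.163, 0.016)
t=1.000: state=(0.601, 0.344, 0.055)
t=1.500: state=(0.343, 0.533, 0.124)
t=2.000: state=(0.164, 0.621, 0.215)
t=2.500: state=(0.075, 0.613, 0.312)
t=3.000: state=(0.036, 0.561, 0.404)
t=3.500: state=(0.018, 0.496, 0.486)
t=4.000: state=(0.010, 0.432, 0.558)
t=4.500: state=(0.006, 0.373, 0.620)
t=5.000: state=(0.004, 0.322, 0.674)
t=5.500: state=(0.003, 0.276, 0.721)
t=6.000: state=(0.002, 0.237, 0.761)
t=6.500: state=(0.001, 0.204, 0.795)
t=7.000: state=(0.001, 0.175, 0.824)
t=7.500: state=(0.001, 0.150, 0.849)
t=8.000: state=(0.001, 0.128, 0.871)
t=8.500: state=(0.001, 0.110, 0.889)
t=9.000: state=(0.001, 0.094, 0.905)
t=9.500: state=(0.001, 0.081, 0.919)
t=10.000: state=(0.000, 0.069, 0.930)
t=10.320: state=(0.000, 0.063, 0.937)
compare at T: S=0.000, I=0.063, R=0.937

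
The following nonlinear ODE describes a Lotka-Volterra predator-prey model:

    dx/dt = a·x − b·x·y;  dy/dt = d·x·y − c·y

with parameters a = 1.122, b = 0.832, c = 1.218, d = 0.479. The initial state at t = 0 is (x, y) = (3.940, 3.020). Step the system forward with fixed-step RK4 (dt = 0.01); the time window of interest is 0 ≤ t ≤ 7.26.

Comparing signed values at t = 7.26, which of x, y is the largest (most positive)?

largest component: y

t=0.000: state=(3.940, 3.020)
step 1 (dt=0.01): k1=(-5.479, 2.021), k2=(-5.474, 1.988), k3=(-5.473, 1.988), k4=(-5.467, 1.955); state += dt/6·(k1+2k2+2k3+k4)
t=0.010: state=(3.885, 3.040)
t=0.020: state=(3.831, 3.059)
t=0.030: state=(3.776, 3.078)
continuing one RK4 step at a time; state shown every 25 steps (Δt=0.25):
t=0.250: state=(2.681, 3.301)
t=0.500: state=(1.800, 3.171)
t=0.750: state=(1.277, 2.803)
t=1.000: state=(0.988, 2.364)
t=1.250: state=(0.836, 1.942)
t=1.500: state=(0.768, 1.576)
t=1.750: state=(0.757, 1.273)
t=2.000: state=(0.790, 1.029)
t=2.250: state=(0.862, 0.838)
t=2.500: state=(0.974, 0.689)
t=2.750: state=(1.131, 0.576)
t=3.000: state=(1.340, 0.493)
t=3.250: state=(1.612, 0.433)
t=3.500: state=(1.958, 0.395)
t=3.750: state=(2.393, 0.378)
t=4.000: state=(2.928, 0.383)
t=4.250: state=(3.569, 0.416)
t=4.500: state=(4.303, 0.491)
t=4.750: state=(5.074, 0.636)
t=5.000: state=(5.742, 0.898)
t=5.250: state=(6.042, 1.348)
t=5.500: state=(5.655, 2.018)
t=5.750: state=(4.549, 2.757)
t=6.000: state=(3.207, 3.232)
t=6.250: state=(2.143, 3.271)
t=6.500: state=(1.474, 2.985)
t=6.750: state=(1.095, 2.562)
t=7.000: state=(0.891, 2.125)
t=7.250: state=(0.790, 1.732)
t=7.260: state=(0.788, 1.717)
compare at T: x=0.788, y=1.717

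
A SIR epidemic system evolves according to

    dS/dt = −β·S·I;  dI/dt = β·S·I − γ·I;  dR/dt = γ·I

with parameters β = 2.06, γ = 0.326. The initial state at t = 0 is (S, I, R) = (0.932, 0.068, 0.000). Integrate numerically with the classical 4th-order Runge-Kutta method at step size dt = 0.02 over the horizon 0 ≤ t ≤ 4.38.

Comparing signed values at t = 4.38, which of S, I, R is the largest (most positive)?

t=0.000: state=(0.932, 0.068, 0.000)
step 1 (dt=0.02): k1=(-0.131, 0.108, 0.022), k2=(-0.132, 0.110, 0.023), k3=(-0.132, 0.110, 0.023), k4=(-0.134, 0.112, 0.023); state += dt/6·(k1+2k2+2k3+k4)
t=0.020: state=(0.929, 0.070, 0.000)
t=0.040: state=(0.927, 0.072, 0.001)
t=0.060: state=(0.924, 0.075, 0.001)
continuing one RK4 step at a time; state shown every 10 steps (Δt=0.2):
t=0.200: state=(0.902, 0.093, 0.005)
t=0.400: state=(0.862, 0.125, 0.012)
t=0.600: state=(0.812, 0.166, 0.022)
t=0.800: state=(0.751, 0.215, 0.034)
t=1.000: state=(0.680, 0.270, 0.050)
t=1.200: state=(0.601, 0.329, 0.069)
t=1.400: state=(0.518, 0.389, 0.093)
t=1.600: state=(0.437, 0.443, 0.120)
t=1.800: state=(0.360, 0.489, 0.150)
t=2.000: state=(0.292, 0.524, 0.184)
t=2.200: state=(0.234, 0.547, 0.219)
t=2.400: state=(0.186, 0.559, 0.255)
t=2.600: state=(0.148, 0.561, 0.291)
t=2.800: state=(0.118, 0.555, 0.328)
t=3.000: state=(0.094, 0.543, 0.363)
t=3.200: state=(0.075, 0.526, 0.398)
t=3.400: state=(0.061, 0.507, 0.432)
t=3.600: state=(0.050, 0.486, 0.464)
t=3.800: state=(0.041, 0.464, 0.495)
t=4.000: state=(0.034, 0.441, 0.525)
t=4.200: state=(0.028, 0.419, 0.553)
t=4.380: state=(0.024, 0.399, 0.577)
compare at T: S=0.024, I=0.399, R=0.577

largest component: R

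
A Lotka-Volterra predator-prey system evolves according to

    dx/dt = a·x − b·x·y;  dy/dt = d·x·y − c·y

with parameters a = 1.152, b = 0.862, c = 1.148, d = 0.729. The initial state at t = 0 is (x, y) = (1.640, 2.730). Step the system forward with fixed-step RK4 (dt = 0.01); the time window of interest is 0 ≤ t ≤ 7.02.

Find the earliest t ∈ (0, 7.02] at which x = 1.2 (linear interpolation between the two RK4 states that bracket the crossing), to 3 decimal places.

t = 0.265

t=0.000: state=(1.640, 2.730)
step 1 (dt=0.01): k1=(-1.970, 0.130), k2=(-1.959, 0.110), k3=(-1.959, 0.110), k4=(-1.948, 0.091); state += dt/6·(k1+2k2+2k3+k4)
t=0.010: state=(1.620, 2.731)
t=0.020: state=(1.601, 2.732)
t=0.030: state=(1.582, 2.732)
continuing one RK4 step at a time; state shown every 25 steps (Δt=0.25):
t=0.250: state=(1.220, 2.653)
t=0.260: state=(1.206, 2.646)
next step: t=0.270: state=(1.193, 2.639) — x has crossed 1.2
linear interpolation between t=0.260 (1.20645) and t=0.270 (1.19295) → t≈0.265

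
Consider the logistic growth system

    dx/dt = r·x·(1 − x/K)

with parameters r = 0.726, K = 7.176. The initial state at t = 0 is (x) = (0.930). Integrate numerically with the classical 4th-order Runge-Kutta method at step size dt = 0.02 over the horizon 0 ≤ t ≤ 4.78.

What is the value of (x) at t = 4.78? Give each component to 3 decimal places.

t=0.000: state=(0.930)
step 1 (dt=0.02): k1=(0.588), k2=(0.591), k3=(0.591), k4=(0.594); state += dt/6·(k1+2k2+2k3+k4)
t=0.020: state=(0.942)
t=0.040: state=(0.954)
t=0.060: state=(0.966)
continuing one RK4 step at a time; state shown every 10 steps (Δt=0.2):
t=0.200: state=(1.054)
t=0.400: state=(1.191)
t=0.600: state=(1.343)
t=0.800: state=(1.508)
t=1.000: state=(1.689)
t=1.200: state=(1.883)
t=1.400: state=(2.092)
t=1.600: state=(2.313)
t=1.800: state=(2.547)
t=2.000: state=(2.790)
t=2.200: state=(3.041)
t=2.400: state=(3.298)
t=2.600: state=(3.558)
t=2.800: state=(3.818)
t=3.000: state=(4.076)
t=3.200: state=(4.328)
t=3.400: state=(4.574)
t=3.600: state=(4.809)
t=3.800: state=(5.034)
t=4.000: state=(5.245)
t=4.200: state=(5.443)
t=4.400: state=(5.627)
t=4.600: state=(5.796)
t=4.780: state=(5.936)

(x) = (5.936)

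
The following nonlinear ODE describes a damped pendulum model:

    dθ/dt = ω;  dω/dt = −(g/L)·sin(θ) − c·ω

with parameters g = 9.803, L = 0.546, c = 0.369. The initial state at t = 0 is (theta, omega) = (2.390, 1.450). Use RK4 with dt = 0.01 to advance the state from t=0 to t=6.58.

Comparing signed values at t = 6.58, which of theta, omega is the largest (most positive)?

largest component: omega

t=0.000: state=(2.390, 1.450)
step 1 (dt=0.01): k1=(1.450, -12.794), k2=(1.386, -12.675), k3=(1.387, -12.680), k4=(1.323, -12.564); state += dt/6·(k1+2k2+2k3+k4)
t=0.010: state=(2.404, 1.323)
t=0.020: state=(2.416, 1.199)
t=0.030: state=(2.428, 1.076)
continuing one RK4 step at a time; state shown every 25 steps (Δt=0.25):
t=0.250: state=(2.389, -1.417)
t=0.500: state=(1.617, -4.959)
t=0.750: state=(-0.025, -7.355)
t=1.000: state=(-1.498, -3.763)
t=1.250: state=(-1.862, 0.739)
t=1.500: state=(-1.153, 4.867)
t=1.750: state=(0.335, 6.038)
t=2.000: state=(1.410, 2.151)
t=2.250: state=(1.382, -2.308)
t=2.500: state=(0.356, -5.382)
t=2.750: state=(-0.882, -3.681)
t=3.000: state=(-1.279, 0.567)
t=3.250: state=(-0.652, 4.143)
t=3.500: state=(0.480, 4.083)
t=3.750: state=(1.086, 0.514)
t=4.000: state=(0.739, -3.086)
t=4.250: state=(-0.223, -3.906)
t=4.500: state=(-0.896, -1.103)
t=4.750: state=(-0.729, 2.301)
t=5.000: state=(0.072, 3.521)
t=5.250: state=(0.735, 1.362)
t=5.500: state=(0.677, -1.744)
t=5.750: state=(0.010, -3.100)
t=6.000: state=(-0.607, -1.422)
t=6.250: state=(-0.610, 1.356)
t=6.500: state=(-0.050, 2.705)
t=6.580: state=(0.162, 2.545)
compare at T: theta=0.162, omega=2.545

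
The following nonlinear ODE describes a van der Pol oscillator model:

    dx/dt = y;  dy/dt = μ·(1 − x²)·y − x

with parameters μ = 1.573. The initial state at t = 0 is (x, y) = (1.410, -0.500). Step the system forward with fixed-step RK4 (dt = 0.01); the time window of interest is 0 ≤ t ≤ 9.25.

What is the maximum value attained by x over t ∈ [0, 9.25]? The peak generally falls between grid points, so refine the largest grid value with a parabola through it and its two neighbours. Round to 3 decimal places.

t=0.000: state=(1.410, -0.500)
step 1 (dt=0.01): k1=(-0.500, -0.633), k2=(-0.503, -0.631), k3=(-0.503, -0.631), k4=(-0.506, -0.629); state += dt/6·(k1+2k2+2k3+k4)
t=0.010: state=(1.405, -0.506)
t=0.020: state=(1.400, -0.513)
t=0.030: state=(1.395, -0.519)
continuing one RK4 step at a time; state shown every 50 steps (Δt=0.5):
t=0.500: state=(1.080, -0.839)
t=1.000: state=(0.511, -1.556)
t=1.500: state=(-0.657, -3.173)
t=2.000: state=(-1.901, -0.985)
t=2.500: state=(-1.966, 0.288)
t=3.000: state=(-1.771, 0.460)
t=3.500: state=(-1.511, 0.588)
t=4.000: state=(-1.166, 0.826)
t=4.500: state=(-0.627, 1.433)
t=5.000: state=(0.446, 3.024)
t=5.500: state=(1.832, 1.421)
t=6.000: state=(1.992, -0.238)
t=6.500: state=(1.810, -0.442)
t=7.000: state=(1.560, -0.562)
t=7.500: state=(1.233, -0.771)
t=8.000: state=(0.742, -1.279)
t=8.500: state=(-0.203, -2.711)
t=9.000: state=(-1.685, -2.053)
t=9.250: state=(-1.982, -0.479)
largest grid value and its neighbours: x(5.820)=2.01601, x(5.830)=2.01602, x(5.840)=2.01583
parabola through these three points peaks at t≈5.825 with x≈2.01604

max x = 2.016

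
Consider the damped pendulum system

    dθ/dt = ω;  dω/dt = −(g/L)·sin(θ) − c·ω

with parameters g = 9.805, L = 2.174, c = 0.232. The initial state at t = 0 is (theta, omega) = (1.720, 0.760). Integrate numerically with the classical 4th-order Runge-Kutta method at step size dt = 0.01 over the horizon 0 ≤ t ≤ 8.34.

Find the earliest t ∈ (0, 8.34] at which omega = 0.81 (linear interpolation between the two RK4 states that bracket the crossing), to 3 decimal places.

t=0.000: state=(1.720, 0.760)
step 1 (dt=0.01): k1=(0.760, -4.636), k2=(0.737, -4.628), k3=(0.737, -4.628), k4=(0.714, -4.621); state += dt/6·(k1+2k2+2k3+k4)
t=0.010: state=(1.727, 0.714)
t=0.020: state=(1.734, 0.668)
t=0.030: state=(1.741, 0.622)
continuing one RK4 step at a time; state shown every 50 steps (Δt=0.5):
t=0.500: state=(1.545, -1.424)
t=1.000: state=(0.380, -2.977)
t=1.500: state=(-0.969, -1.971)
t=2.000: state=(-1.396, 0.268)
t=2.120: state=(-1.333, 0.784)
next step: t=2.130: state=(-1.325, 0.826) — omega has crossed 0.81
linear interpolation between t=2.120 (0.78385) and t=2.130 (0.82577) → t≈2.126

t = 2.126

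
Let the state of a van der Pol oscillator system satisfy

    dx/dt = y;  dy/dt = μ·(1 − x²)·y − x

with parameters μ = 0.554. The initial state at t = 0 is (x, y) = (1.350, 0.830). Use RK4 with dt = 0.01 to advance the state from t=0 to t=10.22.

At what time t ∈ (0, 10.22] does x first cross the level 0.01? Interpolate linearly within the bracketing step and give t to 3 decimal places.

t=0.000: state=(1.350, 0.830)
step 1 (dt=0.01): k1=(0.830, -1.728), k2=(0.821, -1.734), k3=(0.821, -1.733), k4=(0.813, -1.739); state += dt/6·(k1+2k2+2k3+k4)
t=0.010: state=(1.358, 0.813)
t=0.020: state=(1.366, 0.795)
t=0.030: state=(1.374, 0.778)
continuing one RK4 step at a time; state shown every 50 steps (Δt=0.5):
t=0.500: state=(1.545, -0.030)
t=1.000: state=(1.363, -0.658)
t=1.500: state=(0.908, -1.159)
t=2.000: state=(0.195, -1.704)
t=2.100: state=(0.019, -1.811)
next step: t=2.110: state=(0.001, -1.821) — x has crossed 0.01
linear interpolation between t=2.100 (0.01899) and t=2.110 (0.00083) → t≈2.105

t = 2.105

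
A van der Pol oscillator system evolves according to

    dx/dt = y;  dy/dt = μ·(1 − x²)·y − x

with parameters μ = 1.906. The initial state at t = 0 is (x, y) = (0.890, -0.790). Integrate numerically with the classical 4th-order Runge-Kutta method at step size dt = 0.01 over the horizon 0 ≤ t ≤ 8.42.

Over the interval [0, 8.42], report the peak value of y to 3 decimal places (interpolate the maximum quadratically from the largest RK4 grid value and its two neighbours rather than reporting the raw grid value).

max y = 3.703

t=0.000: state=(0.890, -0.790)
step 1 (dt=0.01): k1=(-0.790, -1.203), k2=(-0.796, -1.212), k3=(-0.796, -1.212), k4=(-0.802, -1.221); state += dt/6·(k1+2k2+2k3+k4)
t=0.010: state=(0.882, -0.802)
t=0.020: state=(0.874, -0.814)
t=0.030: state=(0.866, -0.827)
continuing one RK4 step at a time; state shown every 50 steps (Δt=0.5):
t=0.500: state=(0.282, -1.829)
t=1.000: state=(-1.136, -3.412)
t=1.500: state=(-1.978, -0.177)
t=2.000: state=(-1.889, 0.334)
t=2.500: state=(-1.698, 0.424)
t=3.000: state=(-1.460, 0.537)
t=3.500: state=(-1.142, 0.767)
t=4.000: state=(-0.629, 1.413)
t=4.500: state=(0.515, 3.420)
t=5.000: state=(1.925, 0.990)
t=5.500: state=(1.975, -0.273)
t=6.000: state=(1.805, -0.385)
t=6.500: state=(1.592, -0.471)
t=7.000: state=(1.323, -0.623)
t=7.500: state=(0.936, -0.983)
t=8.000: state=(0.213, -2.158)
t=8.420: state=(-1.088, -3.654)
largest grid value and its neighbours: y(4.610)=3.70239, y(4.620)=3.70270, y(4.630)=3.69768
parabola through these three points peaks at t≈4.616 with y≈3.70322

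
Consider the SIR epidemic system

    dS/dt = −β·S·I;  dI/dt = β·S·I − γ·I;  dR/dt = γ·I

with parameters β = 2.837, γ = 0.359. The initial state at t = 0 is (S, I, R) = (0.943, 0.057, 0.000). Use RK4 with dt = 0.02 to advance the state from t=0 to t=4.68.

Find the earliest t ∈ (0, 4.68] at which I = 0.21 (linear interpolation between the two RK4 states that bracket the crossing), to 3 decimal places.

t = 0.619

t=0.000: state=(0.943, 0.057, 0.000)
step 1 (dt=0.02): k1=(-0.152, 0.132, 0.020), k2=(-0.156, 0.135, 0.021), k3=(-0.156, 0.135, 0.021), k4=(-0.159, 0.138, 0.021); state += dt/6·(k1+2k2+2k3+k4)
t=0.020: state=(0.940, 0.060, 0.000)
t=0.040: state=(0.937, 0.063, 0.001)
t=0.060: state=(0.933, 0.065, 0.001)
continuing one RK4 step at a time; state shown every 10 steps (Δt=0.2):
t=0.200: state=(0.905, 0.090, 0.005)
t=0.400: state=(0.849, 0.137, 0.013)
t=0.600: state=(0.772, 0.203, 0.025)
next step: t=0.620: state=(0.763, 0.210, 0.027) — I has crossed 0.21
linear interpolation between t=0.600 (0.20283) and t=0.620 (0.21034) → t≈0.619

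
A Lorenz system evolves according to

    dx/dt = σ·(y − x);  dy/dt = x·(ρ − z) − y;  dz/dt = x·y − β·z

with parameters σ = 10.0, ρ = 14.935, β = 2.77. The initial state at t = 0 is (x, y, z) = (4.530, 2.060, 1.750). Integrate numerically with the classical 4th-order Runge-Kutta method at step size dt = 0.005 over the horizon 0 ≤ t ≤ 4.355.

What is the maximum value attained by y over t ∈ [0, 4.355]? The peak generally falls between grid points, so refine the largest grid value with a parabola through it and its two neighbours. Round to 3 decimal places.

t=0.000: state=(4.530, 2.060, 1.750)
step 1 (dt=0.005): k1=(-24.700, 57.668, 4.484), k2=(-22.641, 56.660, 4.970), k3=(-22.717, 56.725, 4.967), k4=(-20.728, 55.777, 5.434); state += dt/6·(k1+2k2+2k3+k4)
t=0.005: state=(4.417, 2.344, 1.775)
t=0.010: state=(4.322, 2.618, 1.804)
t=0.015: state=(4.246, 2.885, 1.838)
continuing one RK4 step at a time; state shown every 40 steps (Δt=0.2):
t=0.200: state=(8.138, 12.172, 7.949)
t=0.400: state=(9.682, 5.248, 22.361)
t=0.600: state=(1.888, 0.078, 14.129)
t=0.800: state=(0.651, 0.687, 8.166)
t=1.000: state=(1.321, 1.998, 4.884)
t=1.200: state=(4.049, 6.382, 4.509)
t=1.400: state=(10.237, 12.516, 15.003)
t=1.600: state=(6.339, 2.261, 19.297)
t=1.800: state=(1.814, 1.185, 11.719)
t=2.000: state=(2.076, 2.806, 7.260)
t=2.200: state=(4.997, 7.335, 6.923)
t=2.400: state=(9.818, 10.708, 16.498)
t=2.600: state=(5.790, 2.796, 17.733)
t=2.800: state=(2.678, 2.413, 11.420)
t=3.000: state=(3.731, 4.984, 8.264)
t=3.200: state=(7.505, 9.646, 11.515)
t=3.400: state=(8.304, 6.446, 18.419)
t=3.600: state=(4.228, 2.990, 14.338)
t=3.800: state=(3.789, 4.412, 10.242)
t=4.000: state=(6.282, 7.979, 10.781)
t=4.200: state=(8.352, 7.978, 16.599)
t=4.355: state=(6.271, 4.548, 16.508)
largest grid value and its neighbours: y(0.255)=13.71867, y(0.260)=13.73397, y(0.265)=13.72275
parabola through these three points peaks at t≈0.260 with y≈13.73405

max y = 13.734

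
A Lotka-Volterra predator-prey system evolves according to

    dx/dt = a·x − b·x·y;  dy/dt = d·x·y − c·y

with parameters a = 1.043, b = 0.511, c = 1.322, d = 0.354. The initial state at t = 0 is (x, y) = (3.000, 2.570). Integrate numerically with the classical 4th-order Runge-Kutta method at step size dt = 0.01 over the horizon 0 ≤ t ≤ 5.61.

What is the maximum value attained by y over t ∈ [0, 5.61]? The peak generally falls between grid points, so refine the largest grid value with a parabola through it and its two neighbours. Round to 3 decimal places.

max y = 2.810

t=0.000: state=(3.000, 2.570)
step 1 (dt=0.01): k1=(-0.811, -0.668), k2=(-0.805, -0.671), k3=(-0.805, -0.671), k4=(-0.798, -0.674); state += dt/6·(k1+2k2+2k3+k4)
t=0.010: state=(2.992, 2.563)
t=0.020: state=(2.984, 2.557)
t=0.030: state=(2.976, 2.550)
continuing one RK4 step at a time; state shown every 20 steps (Δt=0.2):
t=0.200: state=(2.863, 2.427)
t=0.400: state=(2.773, 2.274)
t=0.600: state=(2.729, 2.121)
t=0.800: state=(2.728, 1.974)
t=1.000: state=(2.766, 1.841)
t=1.200: state=(2.840, 1.723)
t=1.400: state=(2.950, 1.623)
t=1.600: state=(3.092, 1.543)
t=1.800: state=(3.264, 1.483)
t=2.000: state=(3.463, 1.444)
t=2.200: state=(3.684, 1.428)
t=2.400: state=(3.922, 1.435)
t=2.600: state=(4.167, 1.466)
t=2.800: state=(4.407, 1.525)
t=3.000: state=(4.626, 1.612)
t=3.200: state=(4.806, 1.729)
t=3.400: state=(4.926, 1.874)
t=3.600: state=(4.969, 2.043)
t=3.800: state=(4.922, 2.227)
t=4.000: state=(4.784, 2.412)
t=4.200: state=(4.566, 2.579)
t=4.400: state=(4.291, 2.709)
t=4.600: state=(3.990, 2.789)
t=4.800: state=(3.691, 2.809)
t=5.000: state=(3.417, 2.773)
t=5.200: state=(3.183, 2.688)
t=5.400: state=(2.997, 2.568)
t=5.600: state=(2.861, 2.425)
t=5.610: state=(2.855, 2.417)
largest grid value and its neighbours: y(4.760)=2.80982, y(4.770)=2.80989, y(4.780)=2.80982
parabola through these three points peaks at t≈4.770 with y≈2.80989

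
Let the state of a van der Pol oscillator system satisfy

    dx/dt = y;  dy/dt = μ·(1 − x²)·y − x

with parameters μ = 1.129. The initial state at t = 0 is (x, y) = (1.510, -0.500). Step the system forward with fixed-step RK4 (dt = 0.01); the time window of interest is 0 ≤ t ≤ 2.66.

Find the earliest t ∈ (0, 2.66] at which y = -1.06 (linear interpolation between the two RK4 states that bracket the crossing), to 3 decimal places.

t = 0.710

t=0.000: state=(1.510, -0.500)
step 1 (dt=0.01): k1=(-0.500, -0.787), k2=(-0.504, -0.783), k3=(-0.504, -0.784), k4=(-0.508, -0.780); state += dt/6·(k1+2k2+2k3+k4)
t=0.010: state=(1.505, -0.508)
t=0.020: state=(1.500, -0.516)
t=0.030: state=(1.495, -0.523)
continuing one RK4 step at a time; state shown every 10 steps (Δt=0.1):
t=0.100: state=(1.456, -0.575)
t=0.200: state=(1.395, -0.647)
t=0.300: state=(1.327, -0.717)
t=0.400: state=(1.252, -0.790)
t=0.500: state=(1.169, -0.868)
t=0.600: state=(1.078, -0.953)
t=0.700: state=(0.978, -1.049)
t=0.710: state=(0.967, -1.060)
next step: t=0.720: state=(0.957, -1.070) — y has crossed -1.06
linear interpolation between t=0.710 (-1.05980) and t=0.720 (-1.07032) → t≈0.710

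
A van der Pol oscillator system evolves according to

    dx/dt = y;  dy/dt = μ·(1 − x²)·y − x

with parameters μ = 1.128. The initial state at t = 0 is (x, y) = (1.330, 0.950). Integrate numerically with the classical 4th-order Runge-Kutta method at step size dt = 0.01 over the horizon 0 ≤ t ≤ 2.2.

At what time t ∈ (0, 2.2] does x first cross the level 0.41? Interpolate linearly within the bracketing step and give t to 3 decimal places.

t=0.000: state=(1.330, 0.950)
step 1 (dt=0.01): k1=(0.950, -2.154), k2=(0.939, -2.163), k3=(0.939, -2.163), k4=(0.928, -2.171); state += dt/6·(k1+2k2+2k3+k4)
t=0.010: state=(1.339, 0.928)
t=0.020: state=(1.349, 0.907)
t=0.030: state=(1.358, 0.885)
continuing one RK4 step at a time; state shown every 10 steps (Δt=0.1):
t=0.100: state=(1.414, 0.729)
t=0.200: state=(1.476, 0.508)
t=0.300: state=(1.516, 0.302)
t=0.400: state=(1.537, 0.118)
t=0.500: state=(1.541, -0.041)
t=0.600: state=(1.529, -0.178)
t=0.700: state=(1.506, -0.295)
t=0.800: state=(1.471, -0.396)
t=0.900: state=(1.427, -0.486)
t=1.000: state=(1.374, -0.569)
t=1.100: state=(1.313, -0.648)
t=1.200: state=(1.244, -0.727)
t=1.300: state=(1.168, -0.808)
t=1.400: state=(1.082, -0.895)
t=1.500: state=(0.988, -0.991)
t=1.600: state=(0.884, -1.099)
t=1.700: state=(0.768, -1.223)
t=1.800: state=(0.639, -1.367)
t=1.900: state=(0.494, -1.535)
t=1.950: state=(0.415, -1.628)
next step: t=1.960: state=(0.398, -1.648) — x has crossed 0.41
linear interpolation between t=1.950 (0.41453) and t=1.960 (0.39814) → t≈1.953

t = 1.953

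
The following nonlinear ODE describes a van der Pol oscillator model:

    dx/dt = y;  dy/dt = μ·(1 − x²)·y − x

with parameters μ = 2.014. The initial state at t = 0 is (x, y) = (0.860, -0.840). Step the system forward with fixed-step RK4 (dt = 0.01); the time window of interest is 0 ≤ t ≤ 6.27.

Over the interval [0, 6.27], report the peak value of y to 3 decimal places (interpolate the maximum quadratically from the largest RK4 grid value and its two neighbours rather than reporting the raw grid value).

t=0.000: state=(0.860, -0.840)
step 1 (dt=0.01): k1=(-0.840, -1.301), k2=(-0.847, -1.312), k3=(-0.847, -1.312), k4=(-0.853, -1.324); state += dt/6·(k1+2k2+2k3+k4)
t=0.010: state=(0.852, -0.853)
t=0.020: state=(0.843, -0.866)
t=0.030: state=(0.834, -0.880)
continuing one RK4 step at a time; state shown every 25 steps (Δt=0.25):
t=0.250: state=(0.602, -1.264)
t=0.500: state=(0.199, -2.039)
t=0.750: state=(-0.460, -3.269)
t=1.000: state=(-1.339, -3.268)
t=1.250: state=(-1.884, -1.074)
t=1.500: state=(-1.990, 0.001)
t=1.750: state=(-1.949, 0.261)
t=2.000: state=(-1.873, 0.334)
t=2.250: state=(-1.785, 0.373)
t=2.500: state=(-1.687, 0.410)
t=2.750: state=(-1.579, 0.456)
t=3.000: state=(-1.458, 0.517)
t=3.250: state=(-1.318, 0.604)
t=3.500: state=(-1.152, 0.736)
t=3.750: state=(-0.943, 0.957)
t=4.000: state=(-0.659, 1.361)
t=4.250: state=(-0.230, 2.155)
t=4.500: state=(0.466, 3.459)
t=4.750: state=(1.388, 3.356)
t=5.000: state=(1.928, 1.000)
t=5.250: state=(2.020, -0.033)
t=5.500: state=(1.975, -0.266)
t=5.750: state=(1.899, -0.330)
t=6.000: state=(1.812, -0.365)
t=6.250: state=(1.717, -0.400)
t=6.270: state=(1.709, -0.403)
largest grid value and its neighbours: y(4.620)=3.83265, y(4.630)=3.83403, y(4.640)=3.82941
parabola through these three points peaks at t≈4.627 with y≈3.83425

max y = 3.834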